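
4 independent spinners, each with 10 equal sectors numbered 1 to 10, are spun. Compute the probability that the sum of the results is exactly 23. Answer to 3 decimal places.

0.066

There are 10^4 = 10000 equally likely outcomes.
The number of ordered 4-tuples from {1,…,10} summing to 23 is 660.
P(sum = 23) = 660/10000 = 33/500 ≈ 0.066.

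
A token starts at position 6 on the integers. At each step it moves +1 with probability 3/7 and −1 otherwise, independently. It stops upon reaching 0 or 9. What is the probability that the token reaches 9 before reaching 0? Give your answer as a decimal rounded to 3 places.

0.375

Let r = q/p = (4/7)/(3/7) = 4/3. The recurrence P(i) = p·P(i+1) + q·P(i−1) with P(0)=0, P(9)=1 gives P(i) = (1 − r^i)/(1 − r^9).
P(6) = (1 − (4/3)^6) / (1 − (4/3)^9) = 2457/6553 ≈ 0.375.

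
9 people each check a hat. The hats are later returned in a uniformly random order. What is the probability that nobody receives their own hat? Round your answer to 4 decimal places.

0.3679

This is the derangement probability: permutations of 9 with no fixed point.
D(9) = 9! · (1 − 1/1! + 1/2! − ··· + (−1)^9/9!) = 133496.
P = 133496/362880 = 16687/45360 ≈ 0.3679.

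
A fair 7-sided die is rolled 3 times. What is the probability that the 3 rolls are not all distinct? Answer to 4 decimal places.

0.3878

P(all 3 different) = 7/7 · 6/7 · ··· · 5/7 ≈ 0.6122.
P(at least two equal) = 1 − 0.6122 = 0.3878.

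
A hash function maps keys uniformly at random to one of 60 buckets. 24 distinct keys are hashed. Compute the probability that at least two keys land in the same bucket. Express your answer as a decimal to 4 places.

0.9953

It's easier to compute the probability that all 24 are distinct.
P(all distinct) = 60/60 · 59/60 · ··· · 37/60 ≈ 0.0047.
So the probability of at least one match is 1 − 0.0047 = 0.9953.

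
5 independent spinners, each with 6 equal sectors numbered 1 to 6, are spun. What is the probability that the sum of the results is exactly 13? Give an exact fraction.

There are 6^5 = 7776 equally likely outcomes.
The number of ordered 5-tuples from {1,…,6} summing to 13 is 420.
P(sum = 13) = 420/7776 = 35/648.

35/648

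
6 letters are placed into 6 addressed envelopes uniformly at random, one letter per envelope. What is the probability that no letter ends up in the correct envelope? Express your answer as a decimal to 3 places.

0.368

This is the derangement probability: permutations of 6 with no fixed point.
D(6) = 6! · (1 − 1/1! + 1/2! − ··· + (−1)^6/6!) = 265.
P = 265/720 = 53/144 ≈ 0.368.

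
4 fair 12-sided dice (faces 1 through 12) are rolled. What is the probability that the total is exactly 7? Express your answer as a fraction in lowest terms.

5/5184

There are 12^4 = 20736 equally likely outcomes.
The number of ordered 4-tuples from {1,…,12} summing to 7 is 20.
P(sum = 7) = 20/20736 = 5/5184.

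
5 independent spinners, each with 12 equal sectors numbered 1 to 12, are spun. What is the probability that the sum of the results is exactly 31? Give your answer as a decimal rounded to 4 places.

0.0493

There are 12^5 = 248832 equally likely outcomes.
The number of ordered 5-tuples from {1,…,12} summing to 31 is 12255.
P(sum = 31) = 12255/248832 = 4085/82944 ≈ 0.0493.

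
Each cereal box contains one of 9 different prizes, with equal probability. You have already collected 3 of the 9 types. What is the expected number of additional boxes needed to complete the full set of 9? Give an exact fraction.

441/20

Starting from 3 distinct types, each trial gives a new one with probability (9−i)/9 when i types are held, so the wait for the next new type is 9/(9−i).
E = 9/6 + 9/5 + 9/4 + 9/3 + 9/2 + 9/1 = 441/20.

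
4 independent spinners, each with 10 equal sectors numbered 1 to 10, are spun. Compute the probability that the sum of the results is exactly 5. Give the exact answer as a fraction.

1/2500

There are 10^4 = 10000 equally likely outcomes.
The number of ordered 4-tuples from {1,…,10} summing to 5 is 4.
P(sum = 5) = 4/10000 = 1/2500.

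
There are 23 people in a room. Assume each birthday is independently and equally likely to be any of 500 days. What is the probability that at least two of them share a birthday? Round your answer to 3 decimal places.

It's easier to compute the probability that all 23 are distinct.
P(all distinct) = 500/500 · 499/500 · ··· · 478/500 ≈ 0.598.
So the probability of at least one match is 1 − 0.598 = 0.402.

0.402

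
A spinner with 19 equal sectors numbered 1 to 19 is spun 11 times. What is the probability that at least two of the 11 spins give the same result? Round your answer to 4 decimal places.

P(all 11 different) = 19/19 · 18/19 · ··· · 9/19 ≈ 0.0259.
P(at least two equal) = 1 − 0.0259 = 0.9741.

0.9741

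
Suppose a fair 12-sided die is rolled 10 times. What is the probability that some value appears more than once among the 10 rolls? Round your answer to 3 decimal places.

0.996

P(all 10 different) = 12/12 · 11/12 · ··· · 3/12 ≈ 0.004.
P(at least two equal) = 1 − 0.004 = 0.996.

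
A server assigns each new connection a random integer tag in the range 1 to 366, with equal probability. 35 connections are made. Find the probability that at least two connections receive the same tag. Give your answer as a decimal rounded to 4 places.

0.8135

It's easier to compute the probability that all 35 are distinct.
P(all distinct) = 366/366 · 365/366 · ··· · 332/366 ≈ 0.1865.
So the probability of at least one match is 1 − 0.1865 = 0.8135.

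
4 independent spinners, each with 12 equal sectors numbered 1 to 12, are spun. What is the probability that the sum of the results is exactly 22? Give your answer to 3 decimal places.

There are 12^4 = 20736 equally likely outcomes.
The number of ordered 4-tuples from {1,…,12} summing to 22 is 994.
P(sum = 22) = 994/20736 = 497/10368 ≈ 0.048.

0.048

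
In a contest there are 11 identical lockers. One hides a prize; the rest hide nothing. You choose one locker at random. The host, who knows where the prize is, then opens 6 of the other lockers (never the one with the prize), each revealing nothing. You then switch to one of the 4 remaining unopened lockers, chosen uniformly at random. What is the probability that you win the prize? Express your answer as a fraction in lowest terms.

5/22

Your original locker holds the prize with probability 1/11, so the other 10 collectively hold it with probability 10/11.
The host can always find 6 empty lockers to open, so the reveals don't change that 10/11; it is now spread over the 4 remaining unopened lockers.
P(win by switching) = (10/11) · (1/4) = 5/22.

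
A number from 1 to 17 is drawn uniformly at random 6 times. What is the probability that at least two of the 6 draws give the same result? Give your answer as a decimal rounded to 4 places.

P(all 6 different) = 17/17 · 16/17 · ··· · 12/17 ≈ 0.3692.
P(at least two equal) = 1 − 0.3692 = 0.6308.

0.6308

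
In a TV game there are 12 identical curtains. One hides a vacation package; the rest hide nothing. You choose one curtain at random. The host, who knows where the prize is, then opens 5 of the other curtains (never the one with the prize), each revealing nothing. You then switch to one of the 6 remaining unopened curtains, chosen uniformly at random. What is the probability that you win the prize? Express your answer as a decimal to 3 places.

0.153

Your original curtain holds the prize with probability 1/12, so the other 11 collectively hold it with probability 11/12.
The host can always find 5 empty curtains to open, so the reveals don't change that 11/12; it is now spread over the 6 remaining unopened curtains.
P(win by switching) = (11/12) · (1/6) = 11/72 ≈ 0.153.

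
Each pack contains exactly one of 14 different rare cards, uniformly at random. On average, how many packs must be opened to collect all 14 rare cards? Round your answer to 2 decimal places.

After i distinct types are collected, each trial gives a new one with probability (14−i)/14, so the expected wait for the next new type is 14/(14−i).
E = 14/14 + 14/13 + 14/12 + 14/11 + 14/10 + 14/9 + 14/8 + 14/7 + 14/6 + 14/5 + 14/4 + 14/3 + 14/2 + 14/1 = 1171733/25740 ≈ 45.52.

45.52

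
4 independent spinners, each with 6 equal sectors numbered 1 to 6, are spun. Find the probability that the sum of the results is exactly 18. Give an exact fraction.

5/81

There are 6^4 = 1296 equally likely outcomes.
The number of ordered 4-tuples from {1,…,6} summing to 18 is 80.
P(sum = 18) = 80/1296 = 5/81.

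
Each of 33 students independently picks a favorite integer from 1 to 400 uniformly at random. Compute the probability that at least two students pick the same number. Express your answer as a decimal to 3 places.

0.743

It's easier to compute the probability that all 33 are distinct.
P(all distinct) = 400/400 · 399/400 · ··· · 368/400 ≈ 0.257.
So the probability of at least one match is 1 − 0.257 = 0.743.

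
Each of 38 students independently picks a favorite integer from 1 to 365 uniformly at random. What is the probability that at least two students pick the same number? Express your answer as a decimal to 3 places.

It's easier to compute the probability that all 38 are distinct.
P(all distinct) = 365/365 · 364/365 · ··· · 328/365 ≈ 0.136.
So the probability of at least one match is 1 − 0.136 = 0.864.

0.864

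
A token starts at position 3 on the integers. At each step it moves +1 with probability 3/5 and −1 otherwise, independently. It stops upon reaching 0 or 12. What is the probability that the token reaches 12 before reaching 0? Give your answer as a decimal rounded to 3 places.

Let r = q/p = (2/5)/(3/5) = 2/3. The recurrence P(i) = p·P(i+1) + q·P(i−1) with P(0)=0, P(12)=1 gives P(i) = (1 − r^i)/(1 − r^12).
P(3) = (1 − (2/3)^3) / (1 − (2/3)^12) = 19683/27755 ≈ 0.709.

0.709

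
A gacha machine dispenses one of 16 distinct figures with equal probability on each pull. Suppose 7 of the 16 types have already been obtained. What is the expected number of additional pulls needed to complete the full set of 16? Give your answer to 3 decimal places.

45.263

Starting from 7 distinct types, each trial gives a new one with probability (16−i)/16 when i types are held, so the wait for the next new type is 16/(16−i).
E = 16/9 + 16/8 + 16/7 + 16/6 + 16/5 + 16/4 + 16/3 + 16/2 + 16/1 = 14258/315 ≈ 45.263.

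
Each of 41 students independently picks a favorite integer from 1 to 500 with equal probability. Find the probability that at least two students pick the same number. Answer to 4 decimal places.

0.8148

It's easier to compute the probability that all 41 are distinct.
P(all distinct) = 500/500 · 499/500 · ··· · 460/500 ≈ 0.1852.
So the probability of at least one match is 1 − 0.1852 = 0.8148.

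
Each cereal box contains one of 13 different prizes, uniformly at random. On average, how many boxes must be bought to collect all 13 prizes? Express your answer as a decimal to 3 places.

41.342

After i distinct types are collected, each trial gives a new one with probability (13−i)/13, so the expected wait for the next new type is 13/(13−i).
E = 13/13 + 13/12 + 13/11 + 13/10 + 13/9 + 13/8 + 13/7 + 13/6 + 13/5 + 13/4 + 13/3 + 13/2 + 13/1 = 1145993/27720 ≈ 41.342.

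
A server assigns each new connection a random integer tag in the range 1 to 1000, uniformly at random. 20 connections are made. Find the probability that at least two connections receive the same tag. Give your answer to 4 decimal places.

It's easier to compute the probability that all 20 are distinct.
P(all distinct) = 1000/1000 · 999/1000 · ··· · 981/1000 ≈ 0.8259.
So the probability of at least one match is 1 − 0.8259 = 0.1741.

0.1741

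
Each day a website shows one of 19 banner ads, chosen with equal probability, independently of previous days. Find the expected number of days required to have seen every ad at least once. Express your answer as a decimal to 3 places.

After i distinct types are collected, each trial gives a new one with probability (19−i)/19, so the expected wait for the next new type is 19/(19−i).
E = 19/19 + 19/18 + 19/17 + 19/16 + 19/15 + 19/14 + 19/13 + 19/12 + 19/11 + 19/10 + 19/9 + 19/8 + 19/7 + 19/6 + 19/5 + 19/4 + 19/3 + 19/2 + 19/1 = 275295799/4084080 ≈ 67.407.

67.407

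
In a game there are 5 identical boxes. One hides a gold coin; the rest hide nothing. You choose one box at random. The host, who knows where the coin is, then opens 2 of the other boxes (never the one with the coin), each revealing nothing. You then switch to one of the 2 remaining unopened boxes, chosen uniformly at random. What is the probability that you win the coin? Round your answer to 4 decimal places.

Your original box holds the coin with probability 1/5, so the other 4 collectively hold it with probability 4/5.
The host can always find 2 empty boxes to open, so the reveals don't change that 4/5; it is now spread over the 2 remaining unopened boxes.
P(win by switching) = (4/5) · (1/2) = 2/5 ≈ 0.4000.

0.4000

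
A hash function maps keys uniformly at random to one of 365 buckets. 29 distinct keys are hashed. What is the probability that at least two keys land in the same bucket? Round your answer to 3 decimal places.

It's easier to compute the probability that all 29 are distinct.
P(all distinct) = 365/365 · 364/365 · ··· · 337/365 ≈ 0.319.
So the probability of at least one match is 1 − 0.319 = 0.681.

0.681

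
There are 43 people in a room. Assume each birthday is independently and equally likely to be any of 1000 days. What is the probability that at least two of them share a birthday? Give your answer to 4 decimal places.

0.5999

It's easier to compute the probability that all 43 are distinct.
P(all distinct) = 1000/1000 · 999/1000 · ··· · 958/1000 ≈ 0.4001.
So the probability of at least one match is 1 − 0.4001 = 0.5999.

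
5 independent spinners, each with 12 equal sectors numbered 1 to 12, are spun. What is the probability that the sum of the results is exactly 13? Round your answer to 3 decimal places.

0.002

There are 12^5 = 248832 equally likely outcomes.
The number of ordered 5-tuples from {1,…,12} summing to 13 is 495.
P(sum = 13) = 495/248832 = 55/27648 ≈ 0.002.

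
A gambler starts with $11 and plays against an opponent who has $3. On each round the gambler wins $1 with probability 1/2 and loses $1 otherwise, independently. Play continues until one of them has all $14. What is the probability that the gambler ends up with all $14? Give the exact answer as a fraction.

With a fair step, P(i) = ½P(i−1) + ½P(i+1) with P(0)=0, P(14)=1 has the linear solution P(i) = i/14.
P(11) = 11/14.

11/14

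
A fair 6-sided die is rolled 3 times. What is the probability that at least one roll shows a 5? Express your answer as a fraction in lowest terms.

P(no roll shows a 5) = (5/6)^3 = 125/216.
P(at least one) = 1 − 125/216 = 91/216.

91/216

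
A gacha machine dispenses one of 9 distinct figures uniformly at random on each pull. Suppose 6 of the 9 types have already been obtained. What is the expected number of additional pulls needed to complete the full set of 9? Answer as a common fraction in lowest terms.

Starting from 6 distinct types, each trial gives a new one with probability (9−i)/9 when i types are held, so the wait for the next new type is 9/(9−i).
E = 9/3 + 9/2 + 9/1 = 33/2.

33/2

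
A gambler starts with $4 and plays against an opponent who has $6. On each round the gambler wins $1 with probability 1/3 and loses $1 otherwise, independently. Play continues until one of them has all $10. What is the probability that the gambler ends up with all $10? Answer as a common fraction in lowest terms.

Let r = q/p = (2/3)/(1/3) = 2. The recurrence P(i) = p·P(i+1) + q·P(i−1) with P(0)=0, P(10)=1 gives P(i) = (1 − r^i)/(1 − r^10).
P(4) = (1 − (2)^4) / (1 − (2)^10) = 5/341.

5/341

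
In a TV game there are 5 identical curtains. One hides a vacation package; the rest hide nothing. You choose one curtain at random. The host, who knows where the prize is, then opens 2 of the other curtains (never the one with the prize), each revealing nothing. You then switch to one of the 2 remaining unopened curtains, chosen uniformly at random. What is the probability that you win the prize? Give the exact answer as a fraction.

2/5

Your original curtain holds the prize with probability 1/5, so the other 4 collectively hold it with probability 4/5.
The host can always find 2 empty curtains to open, so the reveals don't change that 4/5; it is now spread over the 2 remaining unopened curtains.
P(win by switching) = (4/5) · (1/2) = 2/5.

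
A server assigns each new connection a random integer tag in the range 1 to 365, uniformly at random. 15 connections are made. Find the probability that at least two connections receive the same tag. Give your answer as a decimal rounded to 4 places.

It's easier to compute the probability that all 15 are distinct.
P(all distinct) = 365/365 · 364/365 · ··· · 351/365 ≈ 0.7471.
So the probability of at least one match is 1 − 0.7471 = 0.2529.

0.2529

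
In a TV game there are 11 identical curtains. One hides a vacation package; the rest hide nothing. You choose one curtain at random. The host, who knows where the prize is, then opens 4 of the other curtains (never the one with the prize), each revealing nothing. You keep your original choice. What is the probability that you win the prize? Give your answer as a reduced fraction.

1/11

The host can always open 4 empty curtains regardless of your choice, so the reveals give no information about your original curtain.
P(win by staying) = 1/11.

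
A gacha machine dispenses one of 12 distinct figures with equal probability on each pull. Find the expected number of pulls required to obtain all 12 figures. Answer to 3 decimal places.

After i distinct types are collected, each trial gives a new one with probability (12−i)/12, so the expected wait for the next new type is 12/(12−i).
E = 12/12 + 12/11 + 12/10 + 12/9 + 12/8 + 12/7 + 12/6 + 12/5 + 12/4 + 12/3 + 12/2 + 12/1 = 86021/2310 ≈ 37.239.

37.239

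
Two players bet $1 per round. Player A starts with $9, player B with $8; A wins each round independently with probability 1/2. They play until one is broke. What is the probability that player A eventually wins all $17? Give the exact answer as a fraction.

9/17

With a fair step, P(i) = ½P(i−1) + ½P(i+1) with P(0)=0, P(17)=1 has the linear solution P(i) = i/17.
P(9) = 9/17.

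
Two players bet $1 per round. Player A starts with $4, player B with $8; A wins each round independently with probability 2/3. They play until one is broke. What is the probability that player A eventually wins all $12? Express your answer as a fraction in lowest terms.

256/273

Let r = q/p = (1/3)/(2/3) = 1/2. The recurrence P(i) = p·P(i+1) + q·P(i−1) with P(0)=0, P(12)=1 gives P(i) = (1 − r^i)/(1 − r^12).
P(4) = (1 − (1/2)^4) / (1 − (1/2)^12) = 256/273.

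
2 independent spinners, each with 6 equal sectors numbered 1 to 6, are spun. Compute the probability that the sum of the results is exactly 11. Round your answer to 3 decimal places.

0.056

There are 6^2 = 36 equally likely outcomes.
The number of ordered 2-tuples from {1,…,6} summing to 11 is 2.
P(sum = 11) = 2/36 = 1/18 ≈ 0.056.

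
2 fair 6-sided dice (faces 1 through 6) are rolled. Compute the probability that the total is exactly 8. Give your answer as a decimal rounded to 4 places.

0.1389

There are 6^2 = 36 equally likely outcomes.
The number of ordered 2-tuples from {1,…,6} summing to 8 is 5.
P(sum = 8) = 5/36 ≈ 0.1389.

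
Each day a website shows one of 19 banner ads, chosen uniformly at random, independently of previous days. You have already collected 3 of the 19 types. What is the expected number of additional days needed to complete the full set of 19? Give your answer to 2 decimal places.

64.23

Starting from 3 distinct types, each trial gives a new one with probability (19−i)/19 when i types are held, so the wait for the next new type is 19/(19−i).
E = 19/16 + 19/15 + 19/14 + 19/13 + 19/12 + 19/11 + 19/10 + 19/9 + 19/8 + 19/7 + 19/6 + 19/5 + 19/4 + 19/3 + 19/2 + 19/1 = 46294621/720720 ≈ 64.23.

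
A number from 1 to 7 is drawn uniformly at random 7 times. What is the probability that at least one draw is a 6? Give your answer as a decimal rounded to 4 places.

P(no draw is a 6) = (6/7)^7 ≈ 0.3399.
P(at least one) = 1 − 0.3399 = 0.6601.

0.6601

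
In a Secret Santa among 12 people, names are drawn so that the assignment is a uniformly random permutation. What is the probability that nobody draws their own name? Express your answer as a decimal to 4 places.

0.3679

This is the derangement probability: permutations of 12 with no fixed point.
D(12) = 12! · (1 − 1/1! + 1/2! − ··· + (−1)^12/12!) = 176214841.
P = 176214841/479001600 = 16019531/43545600 ≈ 0.3679.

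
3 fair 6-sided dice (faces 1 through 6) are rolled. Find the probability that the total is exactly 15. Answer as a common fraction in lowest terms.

There are 6^3 = 216 equally likely outcomes.
The number of ordered 3-tuples from {1,…,6} summing to 15 is 10.
P(sum = 15) = 10/216 = 5/108.

5/108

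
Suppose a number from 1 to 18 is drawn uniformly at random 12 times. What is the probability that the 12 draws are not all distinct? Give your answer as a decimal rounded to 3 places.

0.992

P(all 12 different) = 18/18 · 17/18 · ··· · 7/18 ≈ 0.008.
P(at least two equal) = 1 − 0.008 = 0.992.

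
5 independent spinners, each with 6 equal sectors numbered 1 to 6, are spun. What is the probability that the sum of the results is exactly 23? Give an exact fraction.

305/7776

There are 6^5 = 7776 equally likely outcomes.
The number of ordered 5-tuples from {1,…,6} summing to 23 is 305.
P(sum = 23) = 305/7776.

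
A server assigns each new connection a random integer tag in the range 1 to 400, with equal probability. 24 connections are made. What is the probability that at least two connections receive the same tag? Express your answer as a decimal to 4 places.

0.5054

It's easier to compute the probability that all 24 are distinct.
P(all distinct) = 400/400 · 399/400 · ··· · 377/400 ≈ 0.4946.
So the probability of at least one match is 1 − 0.4946 = 0.5054.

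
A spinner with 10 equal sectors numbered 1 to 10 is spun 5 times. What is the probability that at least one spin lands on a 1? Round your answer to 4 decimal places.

P(no spin lands on a 1) = (9/10)^5 ≈ 0.5905.
P(at least one) = 1 − 0.5905 = 0.4095.

0.4095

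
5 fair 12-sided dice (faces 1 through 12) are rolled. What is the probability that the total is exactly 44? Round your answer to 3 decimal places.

There are 12^5 = 248832 equally likely outcomes.
The number of ordered 5-tuples from {1,…,12} summing to 44 is 4495.
P(sum = 44) = 4495/248832 ≈ 0.018.

0.018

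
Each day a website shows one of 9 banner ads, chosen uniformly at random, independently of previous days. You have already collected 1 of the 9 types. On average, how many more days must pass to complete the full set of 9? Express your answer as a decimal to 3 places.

Starting from 1 distinct type, each trial gives a new one with probability (9−i)/9 when i types are held, so the wait for the next new type is 9/(9−i).
E = 9/8 + 9/7 + 9/6 + 9/5 + 9/4 + 9/3 + 9/2 + 9/1 = 6849/280 ≈ 24.461.

24.461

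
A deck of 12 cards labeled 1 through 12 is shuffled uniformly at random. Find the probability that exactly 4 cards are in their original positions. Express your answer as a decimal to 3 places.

Choose which 4 of the 12 are fixed: C(12,4) = 495 ways.
The remaining 8 must have no fixed point: D(8) = 14833.
P = 495·14833/479001600 = 2119/138240 ≈ 0.015.

0.015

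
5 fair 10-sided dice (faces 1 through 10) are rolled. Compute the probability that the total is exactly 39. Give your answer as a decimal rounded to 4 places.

0.0134

There are 10^5 = 100000 equally likely outcomes.
The number of ordered 5-tuples from {1,…,10} summing to 39 is 1340.
P(sum = 39) = 1340/100000 = 67/5000 ≈ 0.0134.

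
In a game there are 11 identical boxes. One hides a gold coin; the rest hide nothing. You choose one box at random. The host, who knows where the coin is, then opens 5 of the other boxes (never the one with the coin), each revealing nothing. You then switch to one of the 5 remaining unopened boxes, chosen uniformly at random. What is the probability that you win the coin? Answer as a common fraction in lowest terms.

Your original box holds the coin with probability 1/11, so the other 10 collectively hold it with probability 10/11.
The host can always find 5 empty boxes to open, so the reveals don't change that 10/11; it is now spread over the 5 remaining unopened boxes.
P(win by switching) = (10/11) · (1/5) = 2/11.

2/11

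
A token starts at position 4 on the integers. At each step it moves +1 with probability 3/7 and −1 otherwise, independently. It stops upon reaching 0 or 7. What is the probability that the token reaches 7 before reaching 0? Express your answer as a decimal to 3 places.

0.333

Let r = q/p = (4/7)/(3/7) = 4/3. The recurrence P(i) = p·P(i+1) + q·P(i−1) with P(0)=0, P(7)=1 gives P(i) = (1 − r^i)/(1 − r^7).
P(4) = (1 − (4/3)^4) / (1 − (4/3)^7) = 4725/14197 ≈ 0.333.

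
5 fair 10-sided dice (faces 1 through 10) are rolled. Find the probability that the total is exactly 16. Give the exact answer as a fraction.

There are 10^5 = 100000 equally likely outcomes.
The number of ordered 5-tuples from {1,…,10} summing to 16 is 1340.
P(sum = 16) = 1340/100000 = 67/5000.

67/5000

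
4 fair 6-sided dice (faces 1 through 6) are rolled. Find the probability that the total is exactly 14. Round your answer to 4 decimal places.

There are 6^4 = 1296 equally likely outcomes.
The number of ordered 4-tuples from {1,…,6} summing to 14 is 146.
P(sum = 14) = 146/1296 = 73/648 ≈ 0.1127.

0.1127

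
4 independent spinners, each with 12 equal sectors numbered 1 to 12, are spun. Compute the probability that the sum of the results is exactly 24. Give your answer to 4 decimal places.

There are 12^4 = 20736 equally likely outcomes.
The number of ordered 4-tuples from {1,…,12} summing to 24 is 1111.
P(sum = 24) = 1111/20736 ≈ 0.0536.

0.0536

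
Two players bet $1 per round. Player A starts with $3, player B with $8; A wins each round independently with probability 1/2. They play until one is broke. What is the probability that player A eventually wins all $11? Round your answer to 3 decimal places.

With a fair step, P(i) = ½P(i−1) + ½P(i+1) with P(0)=0, P(11)=1 has the linear solution P(i) = i/11.
P(3) = 3/11 ≈ 0.273.

0.273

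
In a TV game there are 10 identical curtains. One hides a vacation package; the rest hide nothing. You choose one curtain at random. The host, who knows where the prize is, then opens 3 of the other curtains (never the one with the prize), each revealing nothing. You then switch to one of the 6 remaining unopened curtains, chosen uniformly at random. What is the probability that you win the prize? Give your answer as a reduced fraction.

Your original curtain holds the prize with probability 1/10, so the other 9 collectively hold it with probability 9/10.
The host can always find 3 empty curtains to open, so the reveals don't change that 9/10; it is now spread over the 6 remaining unopened curtains.
P(win by switching) = (9/10) · (1/6) = 3/20.

3/20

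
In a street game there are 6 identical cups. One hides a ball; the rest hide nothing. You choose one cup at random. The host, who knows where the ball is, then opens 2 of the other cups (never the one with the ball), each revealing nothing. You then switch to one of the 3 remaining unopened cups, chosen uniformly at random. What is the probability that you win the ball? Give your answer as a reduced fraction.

Your original cup holds the ball with probability 1/6, so the other 5 collectively hold it with probability 5/6.
The host can always find 2 empty cups to open, so the reveals don't change that 5/6; it is now spread over the 3 remaining unopened cups.
P(win by switching) = (5/6) · (1/3) = 5/18.

5/18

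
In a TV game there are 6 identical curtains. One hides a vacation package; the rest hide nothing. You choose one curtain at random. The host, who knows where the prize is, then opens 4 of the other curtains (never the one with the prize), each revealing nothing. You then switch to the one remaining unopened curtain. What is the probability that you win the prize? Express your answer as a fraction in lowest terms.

5/6

Your original curtain holds the prize with probability 1/6, so the other 5 collectively hold it with probability 5/6.
The host can always find 4 empty curtains to open, so the reveals don't change that 5/6; it is now spread over the 1 remaining unopened curtain.
P(win by switching) = (5/6) · (1/1) = 5/6.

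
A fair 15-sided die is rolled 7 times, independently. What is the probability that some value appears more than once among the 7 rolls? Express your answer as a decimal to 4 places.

0.8102

P(all 7 different) = 15/15 · 14/15 · ··· · 9/15 ≈ 0.1898.
P(at least two equal) = 1 − 0.1898 = 0.8102.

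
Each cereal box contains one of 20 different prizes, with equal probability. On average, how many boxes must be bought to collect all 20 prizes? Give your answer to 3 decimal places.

After i distinct types are collected, each trial gives a new one with probability (20−i)/20, so the expected wait for the next new type is 20/(20−i).
E = 20/20 + 20/19 + 20/18 + 20/17 + 20/16 + 20/15 + 20/14 + 20/13 + 20/12 + 20/11 + 20/10 + 20/9 + 20/8 + 20/7 + 20/6 + 20/5 + 20/4 + 20/3 + 20/2 + 20/1 = 279175675/3879876 ≈ 71.955.

71.955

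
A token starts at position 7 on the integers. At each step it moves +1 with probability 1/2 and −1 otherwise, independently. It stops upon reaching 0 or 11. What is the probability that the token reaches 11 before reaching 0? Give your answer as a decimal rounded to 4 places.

0.6364

With a fair step, P(i) = ½P(i−1) + ½P(i+1) with P(0)=0, P(11)=1 has the linear solution P(i) = i/11.
P(7) = 7/11 ≈ 0.6364.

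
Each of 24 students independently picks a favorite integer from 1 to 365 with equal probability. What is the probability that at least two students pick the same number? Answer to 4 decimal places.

0.5383

It's easier to compute the probability that all 24 are distinct.
P(all distinct) = 365/365 · 364/365 · ··· · 342/365 ≈ 0.4617.
So the probability of at least one match is 1 − 0.4617 = 0.5383.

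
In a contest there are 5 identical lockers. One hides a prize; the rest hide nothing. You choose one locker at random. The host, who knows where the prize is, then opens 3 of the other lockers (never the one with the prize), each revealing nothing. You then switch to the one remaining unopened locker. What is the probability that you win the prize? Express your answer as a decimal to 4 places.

0.8000

Your original locker holds the prize with probability 1/5, so the other 4 collectively hold it with probability 4/5.
The host can always find 3 empty lockers to open, so the reveals don't change that 4/5; it is now spread over the 1 remaining unopened locker.
P(win by switching) = (4/5) · (1/1) = 4/5 ≈ 0.8000.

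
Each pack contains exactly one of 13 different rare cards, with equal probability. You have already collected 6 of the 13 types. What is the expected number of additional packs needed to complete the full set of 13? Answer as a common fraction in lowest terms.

Starting from 6 distinct types, each trial gives a new one with probability (13−i)/13 when i types are held, so the wait for the next new type is 13/(13−i).
E = 13/7 + 13/6 + 13/5 + 13/4 + 13/3 + 13/2 + 13/1 = 4719/140.

4719/140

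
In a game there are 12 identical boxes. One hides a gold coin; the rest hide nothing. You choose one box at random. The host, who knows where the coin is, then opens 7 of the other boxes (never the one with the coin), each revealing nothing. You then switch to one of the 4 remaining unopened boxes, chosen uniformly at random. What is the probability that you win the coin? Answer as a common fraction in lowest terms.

Your original box holds the coin with probability 1/12, so the other 11 collectively hold it with probability 11/12.
The host can always find 7 empty boxes to open, so the reveals don't change that 11/12; it is now spread over the 4 remaining unopened boxes.
P(win by switching) = (11/12) · (1/4) = 11/48.

11/48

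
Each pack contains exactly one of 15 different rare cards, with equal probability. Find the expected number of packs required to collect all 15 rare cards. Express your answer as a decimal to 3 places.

49.773

After i distinct types are collected, each trial gives a new one with probability (15−i)/15, so the expected wait for the next new type is 15/(15−i).
E = 15/15 + 15/14 + 15/13 + 15/12 + 15/11 + 15/10 + 15/9 + 15/8 + 15/7 + 15/6 + 15/5 + 15/4 + 15/3 + 15/2 + 15/1 = 1195757/24024 ≈ 49.773.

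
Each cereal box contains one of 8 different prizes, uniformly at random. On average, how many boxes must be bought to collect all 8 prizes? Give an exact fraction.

761/35

After i distinct types are collected, each trial gives a new one with probability (8−i)/8, so the expected wait for the next new type is 8/(8−i).
E = 8/8 + 8/7 + 8/6 + 8/5 + 8/4 + 8/3 + 8/2 + 8/1 = 761/35.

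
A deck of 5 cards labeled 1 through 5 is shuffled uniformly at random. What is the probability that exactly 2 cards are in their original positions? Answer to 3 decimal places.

0.167

Choose which 2 of the 5 are fixed: C(5,2) = 10 ways.
The remaining 3 must have no fixed point: D(3) = 2.
P = 10·2/120 = 1/6 ≈ 0.167.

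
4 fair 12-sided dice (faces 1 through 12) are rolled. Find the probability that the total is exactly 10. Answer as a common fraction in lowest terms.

There are 12^4 = 20736 equally likely outcomes.
The number of ordered 4-tuples from {1,…,12} summing to 10 is 84.
P(sum = 10) = 84/20736 = 7/1728.

7/1728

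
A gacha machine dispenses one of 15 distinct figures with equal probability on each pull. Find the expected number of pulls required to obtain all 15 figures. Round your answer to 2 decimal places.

After i distinct types are collected, each trial gives a new one with probability (15−i)/15, so the expected wait for the next new type is 15/(15−i).
E = 15/15 + 15/14 + 15/13 + 15/12 + 15/11 + 15/10 + 15/9 + 15/8 + 15/7 + 15/6 + 15/5 + 15/4 + 15/3 + 15/2 + 15/1 = 1195757/24024 ≈ 49.77.

49.77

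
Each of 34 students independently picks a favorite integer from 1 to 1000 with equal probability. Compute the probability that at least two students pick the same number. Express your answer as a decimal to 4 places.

It's easier to compute the probability that all 34 are distinct.
P(all distinct) = 1000/1000 · 999/1000 · ··· · 967/1000 ≈ 0.5670.
So the probability of at least one match is 1 − 0.5670 = 0.4330.

0.4330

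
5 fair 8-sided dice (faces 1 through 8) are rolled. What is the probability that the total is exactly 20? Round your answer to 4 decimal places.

0.0679

There are 8^5 = 32768 equally likely outcomes.
The number of ordered 5-tuples from {1,…,8} summing to 20 is 2226.
P(sum = 20) = 2226/32768 = 1113/16384 ≈ 0.0679.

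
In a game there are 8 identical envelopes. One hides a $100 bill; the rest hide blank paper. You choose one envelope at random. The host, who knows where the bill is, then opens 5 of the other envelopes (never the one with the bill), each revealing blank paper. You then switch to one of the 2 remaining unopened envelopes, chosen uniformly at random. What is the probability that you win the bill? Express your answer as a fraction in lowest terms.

Your original envelope holds the bill with probability 1/8, so the other 7 collectively hold it with probability 7/8.
The host can always find 5 empty envelopes to open, so the reveals don't change that 7/8; it is now spread over the 2 remaining unopened envelopes.
P(win by switching) = (7/8) · (1/2) = 7/16.

7/16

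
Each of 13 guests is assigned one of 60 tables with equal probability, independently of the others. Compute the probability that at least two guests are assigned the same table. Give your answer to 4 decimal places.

It's easier to compute the probability that all 13 are distinct.
P(all distinct) = 60/60 · 59/60 · ··· · 48/60 ≈ 0.2463.
So the probability of at least one match is 1 − 0.2463 = 0.7537.

0.7537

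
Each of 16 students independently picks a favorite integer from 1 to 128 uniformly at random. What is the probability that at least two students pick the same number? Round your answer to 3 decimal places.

0.624

It's easier to compute the probability that all 16 are distinct.
P(all distinct) = 128/128 · 127/128 · ··· · 113/128 ≈ 0.376.
So the probability of at least one match is 1 − 0.376 = 0.624.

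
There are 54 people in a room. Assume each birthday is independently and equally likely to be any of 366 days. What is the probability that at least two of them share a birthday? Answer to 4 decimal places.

0.9837

It's easier to compute the probability that all 54 are distinct.
P(all distinct) = 366/366 · 365/366 · ··· · 313/366 ≈ 0.0163.
So the probability of at least one match is 1 − 0.0163 = 0.9837.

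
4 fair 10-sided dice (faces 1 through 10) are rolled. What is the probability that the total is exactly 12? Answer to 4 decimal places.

There are 10^4 = 10000 equally likely outcomes.
The number of ordered 4-tuples from {1,…,10} summing to 12 is 165.
P(sum = 12) = 165/10000 = 33/2000 ≈ 0.0165.

0.0165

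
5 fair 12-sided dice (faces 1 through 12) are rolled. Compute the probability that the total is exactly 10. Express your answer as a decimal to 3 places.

0.001

There are 12^5 = 248832 equally likely outcomes.
The number of ordered 5-tuples from {1,…,12} summing to 10 is 126.
P(sum = 10) = 126/248832 = 7/13824 ≈ 0.001.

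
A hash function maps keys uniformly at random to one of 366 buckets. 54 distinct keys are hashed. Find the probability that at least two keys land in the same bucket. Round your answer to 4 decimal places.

0.9837

It's easier to compute the probability that all 54 are distinct.
P(all distinct) = 366/366 · 365/366 · ··· · 313/366 ≈ 0.0163.
So the probability of at least one match is 1 − 0.0163 = 0.9837.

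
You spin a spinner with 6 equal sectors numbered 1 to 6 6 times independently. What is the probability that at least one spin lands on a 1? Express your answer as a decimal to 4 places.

P(no spin lands on a 1) = (5/6)^6 ≈ 0.3349.
P(at least one) = 1 − 0.3349 = 0.6651.

0.6651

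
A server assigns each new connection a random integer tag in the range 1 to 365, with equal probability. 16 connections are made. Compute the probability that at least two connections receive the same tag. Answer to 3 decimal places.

It's easier to compute the probability that all 16 are distinct.
P(all distinct) = 365/365 · 364/365 · ··· · 350/365 ≈ 0.716.
So the probability of at least one match is 1 − 0.716 = 0.284.

0.284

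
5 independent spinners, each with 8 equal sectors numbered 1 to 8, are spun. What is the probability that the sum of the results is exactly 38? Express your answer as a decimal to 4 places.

0.0005

There are 8^5 = 32768 equally likely outcomes.
The number of ordered 5-tuples from {1,…,8} summing to 38 is 15.
P(sum = 38) = 15/32768 ≈ 0.0005.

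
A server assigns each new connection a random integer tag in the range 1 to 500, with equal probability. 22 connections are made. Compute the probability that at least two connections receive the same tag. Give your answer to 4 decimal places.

It's easier to compute the probability that all 22 are distinct.
P(all distinct) = 500/500 · 499/500 · ··· · 479/500 ≈ 0.6258.
So the probability of at least one match is 1 − 0.6258 = 0.3742.

0.3742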